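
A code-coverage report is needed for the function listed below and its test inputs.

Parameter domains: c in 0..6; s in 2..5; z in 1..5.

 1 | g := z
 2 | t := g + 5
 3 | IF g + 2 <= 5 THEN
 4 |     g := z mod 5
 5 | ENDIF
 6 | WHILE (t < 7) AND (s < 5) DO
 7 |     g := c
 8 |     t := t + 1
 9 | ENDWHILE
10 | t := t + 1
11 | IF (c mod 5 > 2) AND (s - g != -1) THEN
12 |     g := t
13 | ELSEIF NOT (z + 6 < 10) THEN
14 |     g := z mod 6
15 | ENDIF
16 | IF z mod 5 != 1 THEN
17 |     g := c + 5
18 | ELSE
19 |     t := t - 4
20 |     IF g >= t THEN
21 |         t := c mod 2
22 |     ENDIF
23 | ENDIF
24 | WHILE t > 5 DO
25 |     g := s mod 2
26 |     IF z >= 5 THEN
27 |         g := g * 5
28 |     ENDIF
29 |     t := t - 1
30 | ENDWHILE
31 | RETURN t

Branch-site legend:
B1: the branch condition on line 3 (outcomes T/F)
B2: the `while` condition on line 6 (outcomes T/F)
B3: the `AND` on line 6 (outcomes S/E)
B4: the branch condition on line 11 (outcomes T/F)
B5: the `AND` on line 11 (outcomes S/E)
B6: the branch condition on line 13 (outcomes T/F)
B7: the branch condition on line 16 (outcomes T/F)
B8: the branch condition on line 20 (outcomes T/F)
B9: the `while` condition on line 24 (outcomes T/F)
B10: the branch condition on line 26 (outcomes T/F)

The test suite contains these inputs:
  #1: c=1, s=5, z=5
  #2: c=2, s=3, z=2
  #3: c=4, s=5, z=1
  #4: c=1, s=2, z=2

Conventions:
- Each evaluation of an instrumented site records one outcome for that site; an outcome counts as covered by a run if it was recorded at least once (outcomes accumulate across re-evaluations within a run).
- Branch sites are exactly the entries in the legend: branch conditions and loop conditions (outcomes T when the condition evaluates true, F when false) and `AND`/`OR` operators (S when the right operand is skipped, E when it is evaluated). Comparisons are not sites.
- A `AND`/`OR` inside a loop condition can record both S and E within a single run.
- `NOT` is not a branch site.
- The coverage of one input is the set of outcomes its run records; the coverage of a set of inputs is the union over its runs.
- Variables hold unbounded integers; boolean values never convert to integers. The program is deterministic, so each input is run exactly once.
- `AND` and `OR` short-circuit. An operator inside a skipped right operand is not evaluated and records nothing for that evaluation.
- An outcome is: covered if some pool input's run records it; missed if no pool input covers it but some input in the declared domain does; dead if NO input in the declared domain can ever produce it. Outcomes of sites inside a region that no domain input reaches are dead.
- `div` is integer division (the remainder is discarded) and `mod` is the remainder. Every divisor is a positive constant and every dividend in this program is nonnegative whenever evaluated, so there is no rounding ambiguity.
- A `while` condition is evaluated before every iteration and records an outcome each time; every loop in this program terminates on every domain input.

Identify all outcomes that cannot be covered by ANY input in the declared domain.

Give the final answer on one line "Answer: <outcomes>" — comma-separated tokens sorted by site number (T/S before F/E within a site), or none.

running all 140 domain inputs and tallying outcomes:
  reachable outcomes have witnesses, e.g. B1=T (e.g. c=0, s=2, z=1), B1=F (e.g. c=0, s=2, z=4), B2=T (e.g. c=0, s=2, z=1), B2=F (e.g. c=0, s=2, z=1)

Answer: none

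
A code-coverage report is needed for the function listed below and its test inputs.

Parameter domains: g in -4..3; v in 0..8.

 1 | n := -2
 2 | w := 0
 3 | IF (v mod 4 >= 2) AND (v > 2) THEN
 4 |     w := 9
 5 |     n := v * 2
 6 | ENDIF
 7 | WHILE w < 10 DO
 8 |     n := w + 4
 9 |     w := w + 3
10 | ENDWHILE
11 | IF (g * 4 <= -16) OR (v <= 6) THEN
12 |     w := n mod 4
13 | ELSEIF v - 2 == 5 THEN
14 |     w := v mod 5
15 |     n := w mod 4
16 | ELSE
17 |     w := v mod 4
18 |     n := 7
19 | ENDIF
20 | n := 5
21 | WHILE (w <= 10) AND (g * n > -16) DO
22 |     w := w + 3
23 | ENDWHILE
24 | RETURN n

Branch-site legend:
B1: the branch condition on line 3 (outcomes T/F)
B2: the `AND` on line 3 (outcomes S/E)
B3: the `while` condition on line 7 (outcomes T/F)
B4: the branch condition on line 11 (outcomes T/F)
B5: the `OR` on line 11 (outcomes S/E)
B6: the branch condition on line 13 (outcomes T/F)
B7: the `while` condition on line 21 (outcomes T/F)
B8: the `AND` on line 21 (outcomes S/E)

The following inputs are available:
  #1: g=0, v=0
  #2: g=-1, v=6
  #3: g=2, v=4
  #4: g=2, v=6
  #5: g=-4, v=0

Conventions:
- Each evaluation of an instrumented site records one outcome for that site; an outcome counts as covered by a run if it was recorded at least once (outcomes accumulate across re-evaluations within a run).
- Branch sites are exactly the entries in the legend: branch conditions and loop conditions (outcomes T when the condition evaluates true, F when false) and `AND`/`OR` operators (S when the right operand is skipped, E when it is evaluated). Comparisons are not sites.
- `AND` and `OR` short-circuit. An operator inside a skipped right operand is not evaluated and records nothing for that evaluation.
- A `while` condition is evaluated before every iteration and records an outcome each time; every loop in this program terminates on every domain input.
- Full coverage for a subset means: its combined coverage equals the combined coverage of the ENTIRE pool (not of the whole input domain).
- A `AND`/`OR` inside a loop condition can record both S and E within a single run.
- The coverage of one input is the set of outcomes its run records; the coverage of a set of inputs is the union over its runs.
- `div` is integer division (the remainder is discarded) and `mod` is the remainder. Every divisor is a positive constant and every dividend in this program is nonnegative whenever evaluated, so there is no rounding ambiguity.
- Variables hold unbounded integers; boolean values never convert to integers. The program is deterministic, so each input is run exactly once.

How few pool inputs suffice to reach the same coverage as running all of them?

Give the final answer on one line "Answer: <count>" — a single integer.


input #1, g=0, v=0: events B2->S, B1->F, B3->T, B3->T, B3->T, B3->T, B3->F, B5->E, B4->T, B8->E, B7->T, B8->E, B7->T, B8->E, ...; outcomes B1=F, B2=S, B3=T, B3=F, B4=T, B5=E, B7=T, B7=F, B8=S, B8=E
input #2, g=-1, v=6: events B2->E, B1->T, B3->T, B3->F, B5->E, B4->T, B8->E, B7->T, B8->E, B7->T, B8->E, B7->T, B8->E, B7->T, ...; outcomes B1=T, B2=E, B3=T, B3=F, B4=T, B5=E, B7=T, B7=F, B8=S, B8=E
input #3, g=2, v=4: events B2->S, B1->F, B3->T, B3->T, B3->T, B3->T, B3->F, B5->E, B4->T, B8->E, B7->T, B8->E, B7->T, B8->E, ...; outcomes B1=F, B2=S, B3=T, B3=F, B4=T, B5=E, B7=T, B7=F, B8=S, B8=E
input #4, g=2, v=6: events B2->E, B1->T, B3->T, B3->F, B5->E, B4->T, B8->E, B7->T, B8->E, B7->T, B8->E, B7->T, B8->E, B7->T, ...; outcomes B1=T, B2=E, B3=T, B3=F, B4=T, B5=E, B7=T, B7=F, B8=S, B8=E
input #5, g=-4, v=0: events B2->S, B1->F, B3->T, B3->T, B3->T, B3->T, B3->F, B5->S, B4->T, B8->E, B7->F; outcomes B1=F, B2=S, B3=T, B3=F, B4=T, B5=S, B7=F, B8=E
union over all inputs: B1=T, B1=F, B2=S, B2=E, B3=T, B3=F, B4=T, B5=S, B5=E, B7=T, B7=F, B8=S, B8=E (13 outcomes)
size 1 is not enough: best union over all size-1 subsets is 10/13
the canonical winner is {2, 5}: size 2, full 13-outcome coverage, earliest index list among size-2 covers
Answer: 2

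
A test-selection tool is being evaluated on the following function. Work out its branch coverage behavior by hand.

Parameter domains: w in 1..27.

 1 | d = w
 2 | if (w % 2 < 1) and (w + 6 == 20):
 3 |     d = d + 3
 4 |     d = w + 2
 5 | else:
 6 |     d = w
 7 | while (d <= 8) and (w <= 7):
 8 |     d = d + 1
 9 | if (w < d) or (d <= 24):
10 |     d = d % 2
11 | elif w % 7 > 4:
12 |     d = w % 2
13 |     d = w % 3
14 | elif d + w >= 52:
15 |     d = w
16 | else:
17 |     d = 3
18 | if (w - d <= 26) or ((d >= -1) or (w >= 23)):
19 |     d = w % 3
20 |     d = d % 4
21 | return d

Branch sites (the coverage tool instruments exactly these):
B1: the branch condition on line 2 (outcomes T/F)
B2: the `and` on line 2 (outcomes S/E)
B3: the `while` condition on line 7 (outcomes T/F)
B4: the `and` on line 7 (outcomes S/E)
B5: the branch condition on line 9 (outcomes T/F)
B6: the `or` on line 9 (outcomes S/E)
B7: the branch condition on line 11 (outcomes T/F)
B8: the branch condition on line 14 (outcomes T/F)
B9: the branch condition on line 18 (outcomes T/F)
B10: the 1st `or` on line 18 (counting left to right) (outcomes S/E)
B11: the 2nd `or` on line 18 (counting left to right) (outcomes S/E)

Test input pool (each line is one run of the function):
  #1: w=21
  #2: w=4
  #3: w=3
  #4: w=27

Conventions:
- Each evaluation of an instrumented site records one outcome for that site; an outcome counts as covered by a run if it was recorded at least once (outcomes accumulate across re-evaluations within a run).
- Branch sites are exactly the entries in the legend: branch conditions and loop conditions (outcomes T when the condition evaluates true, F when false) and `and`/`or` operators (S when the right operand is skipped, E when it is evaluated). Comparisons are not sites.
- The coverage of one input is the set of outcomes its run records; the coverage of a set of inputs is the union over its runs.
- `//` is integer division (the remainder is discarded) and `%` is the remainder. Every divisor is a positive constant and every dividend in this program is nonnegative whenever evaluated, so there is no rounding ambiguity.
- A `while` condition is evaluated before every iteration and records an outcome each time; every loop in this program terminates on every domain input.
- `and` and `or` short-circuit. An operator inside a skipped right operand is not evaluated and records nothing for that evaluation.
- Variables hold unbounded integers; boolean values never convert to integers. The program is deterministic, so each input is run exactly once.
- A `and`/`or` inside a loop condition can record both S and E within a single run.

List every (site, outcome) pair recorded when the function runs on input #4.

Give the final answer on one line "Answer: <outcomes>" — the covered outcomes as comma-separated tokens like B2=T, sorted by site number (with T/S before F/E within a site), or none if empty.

Tracing the run of input #4 (w=27):
  B2->S, B1->F, B4->S, B3->F, B6->E, B5->F, B7->T, B10->E, B11->S, B9->T
as a set, this run covers: B1=F, B2=S, B3=F, B4=S, B5=F, B6=E, B7=T, B9=T, B10=E, B11=S

Answer: B1=F, B2=S, B3=F, B4=S, B5=F, B6=E, B7=T, B9=T, B10=E, B11=S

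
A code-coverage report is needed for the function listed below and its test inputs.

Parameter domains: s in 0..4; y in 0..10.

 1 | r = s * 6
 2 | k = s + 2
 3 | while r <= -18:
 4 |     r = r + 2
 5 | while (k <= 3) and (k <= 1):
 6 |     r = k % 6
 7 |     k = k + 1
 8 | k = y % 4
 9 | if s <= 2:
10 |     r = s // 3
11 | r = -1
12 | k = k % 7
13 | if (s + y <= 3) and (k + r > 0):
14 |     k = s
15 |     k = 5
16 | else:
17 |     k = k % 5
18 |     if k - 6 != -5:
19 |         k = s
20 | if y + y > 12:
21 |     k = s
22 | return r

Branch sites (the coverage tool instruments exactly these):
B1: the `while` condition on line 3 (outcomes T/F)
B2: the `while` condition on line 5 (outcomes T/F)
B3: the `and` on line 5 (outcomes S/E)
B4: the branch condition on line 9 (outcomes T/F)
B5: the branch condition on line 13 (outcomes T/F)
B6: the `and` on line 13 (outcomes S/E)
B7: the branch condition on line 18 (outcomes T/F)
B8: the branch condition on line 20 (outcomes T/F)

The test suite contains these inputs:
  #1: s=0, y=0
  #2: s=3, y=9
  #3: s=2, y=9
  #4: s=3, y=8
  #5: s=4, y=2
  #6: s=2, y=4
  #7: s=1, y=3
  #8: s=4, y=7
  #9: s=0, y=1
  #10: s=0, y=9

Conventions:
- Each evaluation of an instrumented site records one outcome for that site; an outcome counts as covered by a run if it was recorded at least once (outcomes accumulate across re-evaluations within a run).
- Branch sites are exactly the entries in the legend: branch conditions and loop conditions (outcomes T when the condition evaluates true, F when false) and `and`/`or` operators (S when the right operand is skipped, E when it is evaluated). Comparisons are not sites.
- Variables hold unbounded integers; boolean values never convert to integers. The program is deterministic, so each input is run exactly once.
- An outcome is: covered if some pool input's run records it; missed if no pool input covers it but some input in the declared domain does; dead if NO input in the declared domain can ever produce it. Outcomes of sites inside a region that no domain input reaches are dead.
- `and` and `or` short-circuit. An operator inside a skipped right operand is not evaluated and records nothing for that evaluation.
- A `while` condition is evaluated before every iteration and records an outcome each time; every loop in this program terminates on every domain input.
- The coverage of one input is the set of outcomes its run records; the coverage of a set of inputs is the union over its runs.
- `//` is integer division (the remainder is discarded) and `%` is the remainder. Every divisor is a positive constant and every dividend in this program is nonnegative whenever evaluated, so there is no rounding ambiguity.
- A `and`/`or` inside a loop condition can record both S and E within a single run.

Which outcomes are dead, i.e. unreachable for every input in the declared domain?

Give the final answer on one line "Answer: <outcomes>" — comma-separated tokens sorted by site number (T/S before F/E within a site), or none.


checking every outcome against all 55 domain inputs:
  B1=T: unreachable across the whole domain -> dead
  B2=T: unreachable across the whole domain -> dead
  reachable outcomes have witnesses, e.g. B1=F (e.g. s=0, y=0), B2=F (e.g. s=0, y=0), B3=S (e.g. s=2, y=0), B3=E (e.g. s=0, y=0)
Answer: B1=T, B2=T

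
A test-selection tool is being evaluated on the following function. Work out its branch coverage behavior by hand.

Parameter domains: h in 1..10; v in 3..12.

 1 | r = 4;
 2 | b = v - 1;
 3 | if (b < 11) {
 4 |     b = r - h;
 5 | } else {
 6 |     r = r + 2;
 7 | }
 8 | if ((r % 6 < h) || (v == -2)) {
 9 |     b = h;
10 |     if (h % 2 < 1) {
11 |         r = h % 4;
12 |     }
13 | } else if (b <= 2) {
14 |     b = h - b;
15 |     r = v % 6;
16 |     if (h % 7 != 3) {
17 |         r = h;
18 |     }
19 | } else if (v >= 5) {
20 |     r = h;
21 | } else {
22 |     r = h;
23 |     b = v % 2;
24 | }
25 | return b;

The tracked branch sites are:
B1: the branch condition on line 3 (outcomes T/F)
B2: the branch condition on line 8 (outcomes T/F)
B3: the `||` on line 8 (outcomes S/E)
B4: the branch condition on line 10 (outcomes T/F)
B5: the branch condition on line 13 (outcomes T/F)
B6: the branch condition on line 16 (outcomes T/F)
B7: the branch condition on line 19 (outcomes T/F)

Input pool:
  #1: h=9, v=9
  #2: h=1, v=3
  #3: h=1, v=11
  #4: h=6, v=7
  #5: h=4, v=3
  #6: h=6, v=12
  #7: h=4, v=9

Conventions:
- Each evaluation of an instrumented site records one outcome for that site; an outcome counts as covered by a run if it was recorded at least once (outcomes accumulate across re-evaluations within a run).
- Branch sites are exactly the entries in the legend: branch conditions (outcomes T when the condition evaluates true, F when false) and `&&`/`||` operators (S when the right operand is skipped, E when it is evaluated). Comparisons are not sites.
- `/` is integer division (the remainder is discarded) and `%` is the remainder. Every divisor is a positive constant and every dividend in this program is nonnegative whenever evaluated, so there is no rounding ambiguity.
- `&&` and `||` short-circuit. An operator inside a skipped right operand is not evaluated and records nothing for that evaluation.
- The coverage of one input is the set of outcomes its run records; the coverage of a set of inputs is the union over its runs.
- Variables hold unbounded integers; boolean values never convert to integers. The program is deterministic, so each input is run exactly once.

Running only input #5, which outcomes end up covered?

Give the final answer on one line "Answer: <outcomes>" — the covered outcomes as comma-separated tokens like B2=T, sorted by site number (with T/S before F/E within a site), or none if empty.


Tracing the run of input #5 (h=4, v=3):
  B1->T, B3->E, B2->F, B5->T, B6->T
as a set, this run covers: B1=T, B2=F, B3=E, B5=T, B6=T
Answer: B1=T, B2=F, B3=E, B5=T, B6=T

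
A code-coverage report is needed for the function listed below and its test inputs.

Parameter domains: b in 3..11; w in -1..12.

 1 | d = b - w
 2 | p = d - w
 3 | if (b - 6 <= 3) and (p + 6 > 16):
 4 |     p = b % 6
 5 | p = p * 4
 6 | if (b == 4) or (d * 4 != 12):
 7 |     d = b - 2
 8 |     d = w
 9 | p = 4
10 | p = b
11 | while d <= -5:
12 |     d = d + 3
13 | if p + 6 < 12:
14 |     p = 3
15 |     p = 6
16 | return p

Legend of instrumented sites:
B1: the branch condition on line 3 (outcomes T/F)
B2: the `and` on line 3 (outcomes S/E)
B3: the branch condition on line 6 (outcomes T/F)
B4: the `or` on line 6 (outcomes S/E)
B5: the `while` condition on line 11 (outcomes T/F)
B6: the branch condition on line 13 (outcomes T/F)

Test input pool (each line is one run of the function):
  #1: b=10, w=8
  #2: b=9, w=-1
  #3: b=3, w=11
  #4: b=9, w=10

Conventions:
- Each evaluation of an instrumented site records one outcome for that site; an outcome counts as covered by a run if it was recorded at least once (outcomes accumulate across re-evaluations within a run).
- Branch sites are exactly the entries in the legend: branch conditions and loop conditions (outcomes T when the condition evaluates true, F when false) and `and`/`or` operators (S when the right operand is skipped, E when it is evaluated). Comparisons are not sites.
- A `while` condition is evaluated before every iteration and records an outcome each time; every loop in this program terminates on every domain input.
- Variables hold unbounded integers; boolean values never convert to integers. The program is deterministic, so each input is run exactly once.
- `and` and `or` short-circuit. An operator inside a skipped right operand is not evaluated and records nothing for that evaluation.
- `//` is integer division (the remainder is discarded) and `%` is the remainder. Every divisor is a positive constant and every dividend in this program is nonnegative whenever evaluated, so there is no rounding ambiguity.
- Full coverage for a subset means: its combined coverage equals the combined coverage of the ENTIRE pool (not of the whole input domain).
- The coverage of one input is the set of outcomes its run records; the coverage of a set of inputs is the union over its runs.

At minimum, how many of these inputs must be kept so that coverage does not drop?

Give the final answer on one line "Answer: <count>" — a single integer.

input #1, b=10, w=8: events B2->S, B1->F, B4->E, B3->T, B5->F, B6->F; outcomes B1=F, B2=S, B3=T, B4=E, B5=F, B6=F
input #2, b=9, w=-1: events B2->E, B1->T, B4->E, B3->T, B5->F, B6->F; outcomes B1=T, B2=E, B3=T, B4=E, B5=F, B6=F
input #3, b=3, w=11: events B2->E, B1->F, B4->E, B3->T, B5->F, B6->T; outcomes B1=F, B2=E, B3=T, B4=E, B5=F, B6=T
input #4, b=9, w=10: events B2->E, B1->F, B4->E, B3->T, B5->F, B6->F; outcomes B1=F, B2=E, B3=T, B4=E, B5=F, B6=F
union over all inputs: B1=T, B1=F, B2=S, B2=E, B3=T, B4=E, B5=F, B6=T, B6=F (9 outcomes)
every size-1 subset falls short of the 9 outcomes (best: 6/9)
every size-2 subset falls short of the 9 outcomes (best: 8/9)
at size 3, {1, 2, 3} reaches all 9 outcomes; every lexicographically earlier size-3 subset fails

Answer: 3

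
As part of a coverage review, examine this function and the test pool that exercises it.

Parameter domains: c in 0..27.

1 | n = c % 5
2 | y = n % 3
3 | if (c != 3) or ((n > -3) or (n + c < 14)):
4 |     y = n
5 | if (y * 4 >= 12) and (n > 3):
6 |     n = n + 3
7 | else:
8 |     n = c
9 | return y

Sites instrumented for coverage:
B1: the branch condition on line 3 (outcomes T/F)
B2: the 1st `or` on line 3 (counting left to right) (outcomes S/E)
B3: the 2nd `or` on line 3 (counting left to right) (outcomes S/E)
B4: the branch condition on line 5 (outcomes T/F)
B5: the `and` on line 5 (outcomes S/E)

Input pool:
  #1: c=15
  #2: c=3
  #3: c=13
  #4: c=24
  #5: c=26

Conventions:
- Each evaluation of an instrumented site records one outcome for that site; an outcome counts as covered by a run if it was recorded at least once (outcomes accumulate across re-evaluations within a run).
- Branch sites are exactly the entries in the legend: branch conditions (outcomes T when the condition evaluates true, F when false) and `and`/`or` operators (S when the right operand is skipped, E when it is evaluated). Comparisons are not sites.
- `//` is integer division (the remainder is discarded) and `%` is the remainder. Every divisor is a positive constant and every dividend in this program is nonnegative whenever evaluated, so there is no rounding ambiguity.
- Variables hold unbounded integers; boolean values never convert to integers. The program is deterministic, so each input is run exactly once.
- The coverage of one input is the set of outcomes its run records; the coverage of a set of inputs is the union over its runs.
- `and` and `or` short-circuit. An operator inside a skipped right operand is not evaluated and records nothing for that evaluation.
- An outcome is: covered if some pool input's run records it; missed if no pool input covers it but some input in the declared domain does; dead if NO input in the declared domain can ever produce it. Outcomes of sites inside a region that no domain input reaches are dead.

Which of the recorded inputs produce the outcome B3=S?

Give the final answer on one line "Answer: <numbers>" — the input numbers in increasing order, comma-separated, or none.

input #1 (c=15): misses B3=S
input #2 (c=3): covers B3=S
input #3 (c=13): misses B3=S
input #4 (c=24): misses B3=S
input #5 (c=26): misses B3=S

Answer: 2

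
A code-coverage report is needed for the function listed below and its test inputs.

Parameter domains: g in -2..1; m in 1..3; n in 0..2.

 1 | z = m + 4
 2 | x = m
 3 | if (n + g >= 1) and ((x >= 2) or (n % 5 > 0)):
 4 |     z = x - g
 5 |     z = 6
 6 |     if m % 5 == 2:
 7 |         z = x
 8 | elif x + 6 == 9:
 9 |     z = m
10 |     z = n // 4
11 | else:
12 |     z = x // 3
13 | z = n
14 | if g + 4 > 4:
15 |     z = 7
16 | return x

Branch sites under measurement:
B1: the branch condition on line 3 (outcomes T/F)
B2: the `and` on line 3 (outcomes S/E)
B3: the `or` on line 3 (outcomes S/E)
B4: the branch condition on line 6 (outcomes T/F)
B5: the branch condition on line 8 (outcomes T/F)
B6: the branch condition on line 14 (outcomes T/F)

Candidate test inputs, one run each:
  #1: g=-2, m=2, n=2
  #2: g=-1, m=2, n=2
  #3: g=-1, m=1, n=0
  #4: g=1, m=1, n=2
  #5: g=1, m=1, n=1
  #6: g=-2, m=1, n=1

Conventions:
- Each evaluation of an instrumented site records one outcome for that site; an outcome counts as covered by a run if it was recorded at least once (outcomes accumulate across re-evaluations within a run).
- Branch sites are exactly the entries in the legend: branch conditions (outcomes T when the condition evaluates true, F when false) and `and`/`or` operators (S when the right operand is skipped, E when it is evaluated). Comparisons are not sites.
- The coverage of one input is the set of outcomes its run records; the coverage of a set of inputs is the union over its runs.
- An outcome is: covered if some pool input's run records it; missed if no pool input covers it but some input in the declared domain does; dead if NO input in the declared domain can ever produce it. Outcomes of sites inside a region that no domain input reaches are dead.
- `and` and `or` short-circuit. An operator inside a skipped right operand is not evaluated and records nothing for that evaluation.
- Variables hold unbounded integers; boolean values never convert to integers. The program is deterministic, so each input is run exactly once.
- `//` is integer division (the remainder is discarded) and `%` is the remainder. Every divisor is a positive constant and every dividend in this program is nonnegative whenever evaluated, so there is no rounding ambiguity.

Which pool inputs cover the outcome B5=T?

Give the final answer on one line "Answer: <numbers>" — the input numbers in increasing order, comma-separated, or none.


input #1 (g=-2, m=2, n=2): never hits B5=T
input #2 (g=-1, m=2, n=2): never hits B5=T
input #3 (g=-1, m=1, n=0): never hits B5=T
input #4 (g=1, m=1, n=2): never hits B5=T
input #5 (g=1, m=1, n=1): never hits B5=T
input #6 (g=-2, m=1, n=1): never hits B5=T
Answer: none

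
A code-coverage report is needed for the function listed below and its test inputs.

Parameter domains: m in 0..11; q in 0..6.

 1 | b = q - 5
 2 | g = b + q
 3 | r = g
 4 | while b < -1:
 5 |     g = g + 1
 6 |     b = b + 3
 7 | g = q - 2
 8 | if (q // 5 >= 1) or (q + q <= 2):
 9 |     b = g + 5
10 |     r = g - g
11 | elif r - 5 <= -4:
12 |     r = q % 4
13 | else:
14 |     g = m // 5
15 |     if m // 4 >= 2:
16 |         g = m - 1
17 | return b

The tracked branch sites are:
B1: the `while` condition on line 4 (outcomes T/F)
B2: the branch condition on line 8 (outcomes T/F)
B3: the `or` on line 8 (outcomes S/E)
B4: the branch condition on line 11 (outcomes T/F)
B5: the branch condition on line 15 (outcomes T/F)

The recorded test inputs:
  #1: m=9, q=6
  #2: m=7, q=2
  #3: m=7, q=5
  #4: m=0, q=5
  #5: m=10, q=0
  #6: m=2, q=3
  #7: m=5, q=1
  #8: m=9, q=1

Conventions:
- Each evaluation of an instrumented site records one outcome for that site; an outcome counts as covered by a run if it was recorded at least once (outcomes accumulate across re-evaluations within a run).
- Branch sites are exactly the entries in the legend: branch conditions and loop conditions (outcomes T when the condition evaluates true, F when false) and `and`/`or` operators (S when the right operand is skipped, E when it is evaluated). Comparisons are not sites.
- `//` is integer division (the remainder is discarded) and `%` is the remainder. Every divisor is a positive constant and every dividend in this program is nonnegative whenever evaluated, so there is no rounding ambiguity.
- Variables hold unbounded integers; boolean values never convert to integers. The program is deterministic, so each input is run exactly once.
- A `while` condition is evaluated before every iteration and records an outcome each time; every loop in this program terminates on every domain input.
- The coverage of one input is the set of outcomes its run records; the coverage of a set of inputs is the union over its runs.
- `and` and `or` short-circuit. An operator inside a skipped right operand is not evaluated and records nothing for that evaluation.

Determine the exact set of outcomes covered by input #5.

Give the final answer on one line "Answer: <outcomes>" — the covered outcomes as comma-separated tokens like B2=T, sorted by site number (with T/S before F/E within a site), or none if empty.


Simulating input #5 (m=10, q=0) step by step:
  B1->T, B1->T, B1->F, B3->E, B2->T
as a set, this run covers: B1=T, B1=F, B2=T, B3=E
Answer: B1=T, B1=F, B2=T, B3=E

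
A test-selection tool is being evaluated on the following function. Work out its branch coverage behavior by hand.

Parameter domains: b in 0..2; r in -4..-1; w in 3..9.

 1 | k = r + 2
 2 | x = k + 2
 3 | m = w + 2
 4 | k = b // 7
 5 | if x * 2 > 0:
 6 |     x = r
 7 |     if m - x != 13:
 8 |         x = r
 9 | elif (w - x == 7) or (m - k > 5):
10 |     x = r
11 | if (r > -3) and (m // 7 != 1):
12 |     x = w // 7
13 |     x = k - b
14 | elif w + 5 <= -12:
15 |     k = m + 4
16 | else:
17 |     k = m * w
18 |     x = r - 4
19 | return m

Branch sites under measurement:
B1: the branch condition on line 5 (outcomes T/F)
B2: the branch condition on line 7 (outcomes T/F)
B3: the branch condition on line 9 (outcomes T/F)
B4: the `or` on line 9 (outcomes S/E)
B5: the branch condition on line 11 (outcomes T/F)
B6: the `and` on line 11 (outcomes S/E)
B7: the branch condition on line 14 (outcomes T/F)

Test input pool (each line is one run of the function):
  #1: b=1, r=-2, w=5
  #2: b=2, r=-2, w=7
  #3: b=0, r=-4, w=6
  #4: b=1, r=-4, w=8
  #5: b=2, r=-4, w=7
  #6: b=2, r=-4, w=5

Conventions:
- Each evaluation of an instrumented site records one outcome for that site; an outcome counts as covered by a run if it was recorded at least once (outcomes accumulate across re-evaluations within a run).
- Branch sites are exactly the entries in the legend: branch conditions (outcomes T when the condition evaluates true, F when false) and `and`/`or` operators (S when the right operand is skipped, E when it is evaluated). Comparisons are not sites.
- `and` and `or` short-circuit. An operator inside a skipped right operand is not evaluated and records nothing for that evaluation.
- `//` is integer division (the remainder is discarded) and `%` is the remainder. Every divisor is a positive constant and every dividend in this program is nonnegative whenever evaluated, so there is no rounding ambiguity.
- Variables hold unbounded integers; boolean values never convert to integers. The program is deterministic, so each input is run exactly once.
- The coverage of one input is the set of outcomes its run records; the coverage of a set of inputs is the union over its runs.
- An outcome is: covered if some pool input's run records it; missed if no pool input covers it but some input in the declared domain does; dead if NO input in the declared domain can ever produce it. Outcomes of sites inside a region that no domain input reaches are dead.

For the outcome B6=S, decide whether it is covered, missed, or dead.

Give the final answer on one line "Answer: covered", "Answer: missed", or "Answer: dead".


B6=S is recorded by pool input(s) 3, 4, 5, 6 -> covered
Answer: covered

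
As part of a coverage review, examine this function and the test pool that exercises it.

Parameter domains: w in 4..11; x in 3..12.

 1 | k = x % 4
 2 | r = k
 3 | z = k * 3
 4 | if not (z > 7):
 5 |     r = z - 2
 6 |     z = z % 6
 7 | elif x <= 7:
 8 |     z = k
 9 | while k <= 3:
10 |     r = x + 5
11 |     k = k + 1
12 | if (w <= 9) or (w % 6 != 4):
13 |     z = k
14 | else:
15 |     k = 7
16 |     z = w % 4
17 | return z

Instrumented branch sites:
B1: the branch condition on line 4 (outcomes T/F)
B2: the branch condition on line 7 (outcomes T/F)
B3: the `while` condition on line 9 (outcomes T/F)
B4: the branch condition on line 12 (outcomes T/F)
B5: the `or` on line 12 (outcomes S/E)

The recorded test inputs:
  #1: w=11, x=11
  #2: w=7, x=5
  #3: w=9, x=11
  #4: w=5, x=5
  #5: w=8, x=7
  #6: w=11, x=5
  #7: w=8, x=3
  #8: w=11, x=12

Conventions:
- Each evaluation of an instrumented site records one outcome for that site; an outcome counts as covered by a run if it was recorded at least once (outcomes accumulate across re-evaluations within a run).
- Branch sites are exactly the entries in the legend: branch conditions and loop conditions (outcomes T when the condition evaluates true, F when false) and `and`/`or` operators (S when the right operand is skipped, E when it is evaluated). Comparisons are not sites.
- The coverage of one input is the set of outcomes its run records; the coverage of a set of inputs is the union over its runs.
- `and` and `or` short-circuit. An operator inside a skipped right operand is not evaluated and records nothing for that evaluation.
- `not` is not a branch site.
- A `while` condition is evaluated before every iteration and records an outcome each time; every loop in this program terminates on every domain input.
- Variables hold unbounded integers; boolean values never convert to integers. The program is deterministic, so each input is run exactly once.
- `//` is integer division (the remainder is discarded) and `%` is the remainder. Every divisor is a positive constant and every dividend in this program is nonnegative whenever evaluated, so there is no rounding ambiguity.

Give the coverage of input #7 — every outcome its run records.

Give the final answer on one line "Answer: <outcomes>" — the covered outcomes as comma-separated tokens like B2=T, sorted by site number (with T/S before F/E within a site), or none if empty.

Tracing the run of input #7 (w=8, x=3):
  B1->F, B2->T, B3->T, B3->F, B5->S, B4->T
deduplicating events, the covered set is: B1=F, B2=T, B3=T, B3=F, B4=T, B5=S

Answer: B1=F, B2=T, B3=T, B3=F, B4=T, B5=S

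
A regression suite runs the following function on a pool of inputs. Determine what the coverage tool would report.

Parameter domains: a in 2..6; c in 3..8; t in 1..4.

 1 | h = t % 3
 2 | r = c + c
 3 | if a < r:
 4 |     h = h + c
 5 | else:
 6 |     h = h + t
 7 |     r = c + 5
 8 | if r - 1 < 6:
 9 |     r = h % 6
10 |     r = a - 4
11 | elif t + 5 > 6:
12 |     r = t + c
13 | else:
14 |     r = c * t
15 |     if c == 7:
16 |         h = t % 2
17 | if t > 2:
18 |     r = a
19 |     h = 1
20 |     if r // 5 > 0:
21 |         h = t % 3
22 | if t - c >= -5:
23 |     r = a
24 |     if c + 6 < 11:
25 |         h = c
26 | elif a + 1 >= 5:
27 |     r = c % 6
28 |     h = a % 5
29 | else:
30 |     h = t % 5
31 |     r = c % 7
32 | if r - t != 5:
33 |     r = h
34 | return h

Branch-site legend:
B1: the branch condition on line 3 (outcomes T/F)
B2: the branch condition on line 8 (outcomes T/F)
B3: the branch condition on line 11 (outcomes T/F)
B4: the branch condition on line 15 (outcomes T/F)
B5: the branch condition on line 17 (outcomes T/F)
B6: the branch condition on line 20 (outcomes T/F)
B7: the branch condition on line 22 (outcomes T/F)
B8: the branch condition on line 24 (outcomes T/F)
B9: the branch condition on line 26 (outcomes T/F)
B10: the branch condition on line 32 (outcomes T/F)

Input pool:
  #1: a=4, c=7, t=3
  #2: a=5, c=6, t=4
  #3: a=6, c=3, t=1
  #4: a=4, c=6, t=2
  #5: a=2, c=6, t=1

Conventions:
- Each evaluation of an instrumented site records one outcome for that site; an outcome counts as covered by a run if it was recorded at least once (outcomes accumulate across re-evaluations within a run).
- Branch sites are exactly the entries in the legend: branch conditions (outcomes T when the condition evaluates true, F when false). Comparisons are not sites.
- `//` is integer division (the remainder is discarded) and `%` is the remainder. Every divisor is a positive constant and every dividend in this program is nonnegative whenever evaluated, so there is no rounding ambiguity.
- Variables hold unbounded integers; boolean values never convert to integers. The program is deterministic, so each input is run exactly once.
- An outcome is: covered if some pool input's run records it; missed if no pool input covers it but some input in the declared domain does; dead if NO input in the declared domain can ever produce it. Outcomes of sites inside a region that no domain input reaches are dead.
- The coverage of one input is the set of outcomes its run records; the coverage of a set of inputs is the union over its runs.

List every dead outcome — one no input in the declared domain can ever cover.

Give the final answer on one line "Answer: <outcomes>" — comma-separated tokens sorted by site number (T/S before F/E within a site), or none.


running all 120 domain inputs and tallying outcomes:
  reachable outcomes have witnesses, e.g. B1=T (e.g. a=2, c=3, t=1), B1=F (e.g. a=6, c=3, t=1), B2=T (e.g. a=2, c=3, t=1), B2=F (e.g. a=2, c=4, t=1)
Answer: none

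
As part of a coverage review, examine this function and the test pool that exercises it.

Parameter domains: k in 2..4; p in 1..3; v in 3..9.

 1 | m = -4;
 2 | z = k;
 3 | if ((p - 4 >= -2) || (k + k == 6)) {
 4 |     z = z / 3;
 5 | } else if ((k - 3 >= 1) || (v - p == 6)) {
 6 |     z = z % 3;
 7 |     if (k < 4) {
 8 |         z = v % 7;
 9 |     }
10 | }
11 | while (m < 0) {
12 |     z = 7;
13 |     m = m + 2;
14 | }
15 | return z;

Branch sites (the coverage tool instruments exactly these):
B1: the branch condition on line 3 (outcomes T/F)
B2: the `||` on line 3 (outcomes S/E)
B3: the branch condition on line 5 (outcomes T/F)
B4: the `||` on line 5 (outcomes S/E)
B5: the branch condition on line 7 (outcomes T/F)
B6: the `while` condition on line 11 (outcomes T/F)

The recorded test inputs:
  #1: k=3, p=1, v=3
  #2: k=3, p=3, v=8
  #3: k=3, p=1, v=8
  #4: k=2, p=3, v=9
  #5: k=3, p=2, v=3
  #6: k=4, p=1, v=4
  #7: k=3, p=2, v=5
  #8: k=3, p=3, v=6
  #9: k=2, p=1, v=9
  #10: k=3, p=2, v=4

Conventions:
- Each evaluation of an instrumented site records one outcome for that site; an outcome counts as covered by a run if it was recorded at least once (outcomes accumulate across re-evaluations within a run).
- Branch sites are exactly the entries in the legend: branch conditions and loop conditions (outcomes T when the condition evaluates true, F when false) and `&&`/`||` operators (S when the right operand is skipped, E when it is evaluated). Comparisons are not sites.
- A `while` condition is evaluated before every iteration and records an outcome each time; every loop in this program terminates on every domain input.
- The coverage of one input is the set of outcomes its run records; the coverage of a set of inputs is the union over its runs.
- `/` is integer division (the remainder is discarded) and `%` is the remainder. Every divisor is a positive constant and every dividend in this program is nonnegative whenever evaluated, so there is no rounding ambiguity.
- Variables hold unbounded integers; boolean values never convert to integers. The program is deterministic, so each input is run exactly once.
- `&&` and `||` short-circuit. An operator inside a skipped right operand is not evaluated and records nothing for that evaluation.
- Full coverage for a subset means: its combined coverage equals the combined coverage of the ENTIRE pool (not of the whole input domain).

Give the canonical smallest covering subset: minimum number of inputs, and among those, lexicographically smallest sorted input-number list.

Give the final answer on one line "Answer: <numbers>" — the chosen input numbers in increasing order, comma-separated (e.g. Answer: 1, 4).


test 1 (k=3, p=1, v=3) fires B2->E, B1->T, B6->T, B6->T, B6->F; hits B1=T, B2=E, B6=T, B6=F
test 2 (k=3, p=3, v=8) fires B2->S, B1->T, B6->T, B6->T, B6->F; hits B1=T, B2=S, B6=T, B6=F
test 3 (k=3, p=1, v=8) fires B2->E, B1->T, B6->T, B6->T, B6->F; hits B1=T, B2=E, B6=T, B6=F
test 4 (k=2, p=3, v=9) fires B2->S, B1->T, B6->T, B6->T, B6->F; hits B1=T, B2=S, B6=T, B6=F
test 5 (k=3, p=2, v=3) fires B2->S, B1->T, B6->T, B6->T, B6->F; hits B1=T, B2=S, B6=T, B6=F
test 6 (k=4, p=1, v=4) fires B2->E, B1->F, B4->S, B3->T, B5->F, B6->T, B6->T, B6->F; hits B1=F, B2=E, B3=T, B4=S, B5=F, B6=T, B6=F
test 7 (k=3, p=2, v=5) fires B2->S, B1->T, B6->T, B6->T, B6->F; hits B1=T, B2=S, B6=T, B6=F
test 8 (k=3, p=3, v=6) fires B2->S, B1->T, B6->T, B6->T, B6->F; hits B1=T, B2=S, B6=T, B6=F
test 9 (k=2, p=1, v=9) fires B2->E, B1->F, B4->E, B3->F, B6->T, B6->T, B6->F; hits B1=F, B2=E, B3=F, B4=E, B6=T, B6=F
test 10 (k=3, p=2, v=4) fires B2->S, B1->T, B6->T, B6->T, B6->F; hits B1=T, B2=S, B6=T, B6=F
the full pool covers 11 outcomes: B1=T, B1=F, B2=S, B2=E, B3=T, B3=F, B4=S, B4=E, B5=F, B6=T, B6=F
every size-1 subset falls short of the 11 outcomes (best: 7/11)
every size-2 subset falls short of the 11 outcomes (best: 9/11)
the canonical winner is {2, 6, 9}: size 3, full 11-outcome coverage, earliest index list among size-3 covers
Answer: 2, 6, 9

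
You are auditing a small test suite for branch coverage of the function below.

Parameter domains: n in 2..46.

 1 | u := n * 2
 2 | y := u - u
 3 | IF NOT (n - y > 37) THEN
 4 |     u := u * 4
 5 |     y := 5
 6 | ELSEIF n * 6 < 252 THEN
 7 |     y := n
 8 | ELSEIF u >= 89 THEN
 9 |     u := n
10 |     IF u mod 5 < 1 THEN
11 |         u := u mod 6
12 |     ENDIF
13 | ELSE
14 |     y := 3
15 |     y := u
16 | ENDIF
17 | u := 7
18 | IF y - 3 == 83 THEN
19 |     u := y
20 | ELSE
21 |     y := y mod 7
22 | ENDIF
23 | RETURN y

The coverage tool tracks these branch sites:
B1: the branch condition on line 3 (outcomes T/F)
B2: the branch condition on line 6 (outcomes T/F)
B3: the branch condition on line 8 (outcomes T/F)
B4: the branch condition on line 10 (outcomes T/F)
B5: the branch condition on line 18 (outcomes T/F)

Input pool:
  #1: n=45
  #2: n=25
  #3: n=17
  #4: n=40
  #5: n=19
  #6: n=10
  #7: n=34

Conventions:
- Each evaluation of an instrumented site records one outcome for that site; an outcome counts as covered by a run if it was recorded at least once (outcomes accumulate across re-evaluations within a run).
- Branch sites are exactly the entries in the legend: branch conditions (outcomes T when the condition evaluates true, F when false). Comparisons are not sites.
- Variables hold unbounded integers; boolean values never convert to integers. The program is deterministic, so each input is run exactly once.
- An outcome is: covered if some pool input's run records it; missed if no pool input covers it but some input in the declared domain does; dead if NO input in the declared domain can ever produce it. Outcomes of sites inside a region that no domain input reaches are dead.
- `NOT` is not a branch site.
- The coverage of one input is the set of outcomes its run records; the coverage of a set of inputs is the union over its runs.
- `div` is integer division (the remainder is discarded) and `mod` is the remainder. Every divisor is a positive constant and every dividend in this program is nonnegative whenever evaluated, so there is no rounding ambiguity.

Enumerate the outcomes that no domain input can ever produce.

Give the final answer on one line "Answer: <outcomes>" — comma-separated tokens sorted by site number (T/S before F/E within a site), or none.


sweeping the full domain (45 inputs) for each outcome:
  reachable outcomes have witnesses, e.g. B1=T (e.g. n=2), B1=F (e.g. n=38), B2=T (e.g. n=38), B2=F (e.g. n=42)
Answer: none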